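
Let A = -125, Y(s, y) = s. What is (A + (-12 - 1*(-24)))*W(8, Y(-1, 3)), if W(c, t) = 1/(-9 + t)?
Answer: 113/10 ≈ 11.300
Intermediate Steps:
(A + (-12 - 1*(-24)))*W(8, Y(-1, 3)) = (-125 + (-12 - 1*(-24)))/(-9 - 1) = (-125 + (-12 + 24))/(-10) = (-125 + 12)*(-⅒) = -113*(-⅒) = 113/10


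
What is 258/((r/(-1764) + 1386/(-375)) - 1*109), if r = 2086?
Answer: -4063500/1793587 ≈ -2.2656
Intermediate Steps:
258/((r/(-1764) + 1386/(-375)) - 1*109) = 258/((2086/(-1764) + 1386/(-375)) - 1*109) = 258/((2086*(-1/1764) + 1386*(-1/375)) - 109) = 258/((-149/126 - 462/125) - 109) = 258/(-76837/15750 - 109) = 258/(-1793587/15750) = 258*(-15750/1793587) = -4063500/1793587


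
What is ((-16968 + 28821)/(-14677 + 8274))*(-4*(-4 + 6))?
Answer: 94824/6403 ≈ 14.809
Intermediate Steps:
((-16968 + 28821)/(-14677 + 8274))*(-4*(-4 + 6)) = (11853/(-6403))*(-4*2) = (11853*(-1/6403))*(-8) = -11853/6403*(-8) = 94824/6403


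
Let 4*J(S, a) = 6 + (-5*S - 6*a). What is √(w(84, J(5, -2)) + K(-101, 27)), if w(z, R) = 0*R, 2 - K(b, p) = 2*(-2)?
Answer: √6 ≈ 2.4495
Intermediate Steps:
K(b, p) = 6 (K(b, p) = 2 - 2*(-2) = 2 - 1*(-4) = 2 + 4 = 6)
J(S, a) = 3/2 - 5*S/4 - 3*a/2 (J(S, a) = (6 + (-5*S - 6*a))/4 = (6 + (-6*a - 5*S))/4 = (6 - 6*a - 5*S)/4 = 3/2 - 5*S/4 - 3*a/2)
w(z, R) = 0
√(w(84, J(5, -2)) + K(-101, 27)) = √(0 + 6) = √6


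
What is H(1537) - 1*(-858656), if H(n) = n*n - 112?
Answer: 3220913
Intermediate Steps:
H(n) = -112 + n**2 (H(n) = n**2 - 112 = -112 + n**2)
H(1537) - 1*(-858656) = (-112 + 1537**2) - 1*(-858656) = (-112 + 2362369) + 858656 = 2362257 + 858656 = 3220913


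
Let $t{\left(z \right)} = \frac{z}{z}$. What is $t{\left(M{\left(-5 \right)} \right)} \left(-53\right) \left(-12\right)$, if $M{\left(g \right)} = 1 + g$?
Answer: $636$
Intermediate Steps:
$t{\left(z \right)} = 1$
$t{\left(M{\left(-5 \right)} \right)} \left(-53\right) \left(-12\right) = 1 \left(-53\right) \left(-12\right) = \left(-53\right) \left(-12\right) = 636$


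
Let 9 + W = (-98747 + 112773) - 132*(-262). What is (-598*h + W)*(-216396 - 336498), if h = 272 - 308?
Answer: -38773903326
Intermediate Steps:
h = -36
W = 48601 (W = -9 + ((-98747 + 112773) - 132*(-262)) = -9 + (14026 + 34584) = -9 + 48610 = 48601)
(-598*h + W)*(-216396 - 336498) = (-598*(-36) + 48601)*(-216396 - 336498) = (21528 + 48601)*(-552894) = 70129*(-552894) = -38773903326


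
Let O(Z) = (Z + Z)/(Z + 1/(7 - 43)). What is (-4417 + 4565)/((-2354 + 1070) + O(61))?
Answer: -81215/703497 ≈ -0.11544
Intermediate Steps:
O(Z) = 2*Z/(-1/36 + Z) (O(Z) = (2*Z)/(Z + 1/(-36)) = (2*Z)/(Z - 1/36) = (2*Z)/(-1/36 + Z) = 2*Z/(-1/36 + Z))
(-4417 + 4565)/((-2354 + 1070) + O(61)) = (-4417 + 4565)/((-2354 + 1070) + 72*61/(-1 + 36*61)) = 148/(-1284 + 72*61/(-1 + 2196)) = 148/(-1284 + 72*61/2195) = 148/(-1284 + 72*61*(1/2195)) = 148/(-1284 + 4392/2195) = 148/(-2813988/2195) = 148*(-2195/2813988) = -81215/703497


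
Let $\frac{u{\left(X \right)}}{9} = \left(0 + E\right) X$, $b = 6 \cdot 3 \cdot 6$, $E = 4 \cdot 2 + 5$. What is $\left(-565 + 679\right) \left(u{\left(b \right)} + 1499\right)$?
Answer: $1611390$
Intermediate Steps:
$E = 13$ ($E = 8 + 5 = 13$)
$b = 108$ ($b = 18 \cdot 6 = 108$)
$u{\left(X \right)} = 117 X$ ($u{\left(X \right)} = 9 \left(0 + 13\right) X = 9 \cdot 13 X = 117 X$)
$\left(-565 + 679\right) \left(u{\left(b \right)} + 1499\right) = \left(-565 + 679\right) \left(117 \cdot 108 + 1499\right) = 114 \left(12636 + 1499\right) = 114 \cdot 14135 = 1611390$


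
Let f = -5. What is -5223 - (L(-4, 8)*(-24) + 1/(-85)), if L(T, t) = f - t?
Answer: -470474/85 ≈ -5535.0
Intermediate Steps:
L(T, t) = -5 - t
-5223 - (L(-4, 8)*(-24) + 1/(-85)) = -5223 - ((-5 - 1*8)*(-24) + 1/(-85)) = -5223 - ((-5 - 8)*(-24) - 1/85) = -5223 - (-13*(-24) - 1/85) = -5223 - (312 - 1/85) = -5223 - 1*26519/85 = -5223 - 26519/85 = -470474/85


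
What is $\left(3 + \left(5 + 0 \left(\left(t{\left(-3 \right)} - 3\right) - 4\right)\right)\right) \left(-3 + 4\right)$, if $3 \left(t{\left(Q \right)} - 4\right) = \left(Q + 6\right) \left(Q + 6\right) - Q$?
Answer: $8$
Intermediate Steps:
$t{\left(Q \right)} = 4 - \frac{Q}{3} + \frac{\left(6 + Q\right)^{2}}{3}$ ($t{\left(Q \right)} = 4 + \frac{\left(Q + 6\right) \left(Q + 6\right) - Q}{3} = 4 + \frac{\left(6 + Q\right) \left(6 + Q\right) - Q}{3} = 4 + \frac{\left(6 + Q\right)^{2} - Q}{3} = 4 - \left(- \frac{\left(6 + Q\right)^{2}}{3} + \frac{Q}{3}\right) = 4 - \frac{Q}{3} + \frac{\left(6 + Q\right)^{2}}{3}$)
$\left(3 + \left(5 + 0 \left(\left(t{\left(-3 \right)} - 3\right) - 4\right)\right)\right) \left(-3 + 4\right) = \left(3 + \left(5 + 0 \left(\left(\left(4 - -1 + \frac{\left(6 - 3\right)^{2}}{3}\right) - 3\right) - 4\right)\right)\right) \left(-3 + 4\right) = \left(3 + \left(5 + 0 \left(\left(\left(4 + 1 + \frac{3^{2}}{3}\right) - 3\right) - 4\right)\right)\right) 1 = \left(3 + \left(5 + 0 \left(\left(\left(4 + 1 + \frac{1}{3} \cdot 9\right) - 3\right) - 4\right)\right)\right) 1 = \left(3 + \left(5 + 0 \left(\left(\left(4 + 1 + 3\right) - 3\right) - 4\right)\right)\right) 1 = \left(3 + \left(5 + 0 \left(\left(8 - 3\right) - 4\right)\right)\right) 1 = \left(3 + \left(5 + 0 \left(5 - 4\right)\right)\right) 1 = \left(3 + \left(5 + 0 \cdot 1\right)\right) 1 = \left(3 + \left(5 + 0\right)\right) 1 = \left(3 + 5\right) 1 = 8 \cdot 1 = 8$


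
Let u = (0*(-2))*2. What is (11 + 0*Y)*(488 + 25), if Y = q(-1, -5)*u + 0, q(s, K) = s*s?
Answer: 5643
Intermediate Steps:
q(s, K) = s²
u = 0 (u = 0*2 = 0)
Y = 0 (Y = (-1)²*0 + 0 = 1*0 + 0 = 0 + 0 = 0)
(11 + 0*Y)*(488 + 25) = (11 + 0*0)*(488 + 25) = (11 + 0)*513 = 11*513 = 5643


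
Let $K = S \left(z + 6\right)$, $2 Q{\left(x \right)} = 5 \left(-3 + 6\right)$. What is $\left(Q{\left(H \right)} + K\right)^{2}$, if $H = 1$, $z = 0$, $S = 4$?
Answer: $\frac{3969}{4} \approx 992.25$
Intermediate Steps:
$Q{\left(x \right)} = \frac{15}{2}$ ($Q{\left(x \right)} = \frac{5 \left(-3 + 6\right)}{2} = \frac{5 \cdot 3}{2} = \frac{1}{2} \cdot 15 = \frac{15}{2}$)
$K = 24$ ($K = 4 \left(0 + 6\right) = 4 \cdot 6 = 24$)
$\left(Q{\left(H \right)} + K\right)^{2} = \left(\frac{15}{2} + 24\right)^{2} = \left(\frac{63}{2}\right)^{2} = \frac{3969}{4}$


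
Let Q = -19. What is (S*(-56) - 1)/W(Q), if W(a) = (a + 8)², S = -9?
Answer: 503/121 ≈ 4.1570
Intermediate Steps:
W(a) = (8 + a)²
(S*(-56) - 1)/W(Q) = (-9*(-56) - 1)/((8 - 19)²) = (504 - 1)/((-11)²) = 503/121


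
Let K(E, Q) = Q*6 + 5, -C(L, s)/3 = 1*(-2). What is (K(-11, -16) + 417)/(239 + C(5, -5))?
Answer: 326/245 ≈ 1.3306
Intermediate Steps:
C(L, s) = 6 (C(L, s) = -3*(-2) = 6)
K(E, Q) = 5 + 6*Q (K(E, Q) = 6*Q + 5 = 5 + 6*Q)
(K(-11, -16) + 417)/(239 + C(5, -5)) = ((5 + 6*(-16)) + 417)/(239 + 6) = ((5 - 96) + 417)/245 = (-91 + 417)*(1/245) = 326*(1/245) = 326/245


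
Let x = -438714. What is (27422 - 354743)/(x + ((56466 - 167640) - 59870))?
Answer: 327321/609758 ≈ 0.53681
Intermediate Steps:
(27422 - 354743)/(x + ((56466 - 167640) - 59870)) = (27422 - 354743)/(-438714 + ((56466 - 167640) - 59870)) = -327321/(-438714 + (-111174 - 59870)) = -327321/(-438714 - 171044) = -327321/(-609758) = -327321*(-1/609758) = 327321/609758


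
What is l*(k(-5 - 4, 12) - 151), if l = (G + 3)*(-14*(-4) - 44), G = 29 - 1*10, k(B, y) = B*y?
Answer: -68376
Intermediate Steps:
G = 19 (G = 29 - 10 = 19)
l = 264 (l = (19 + 3)*(-14*(-4) - 44) = 22*(56 - 44) = 22*12 = 264)
l*(k(-5 - 4, 12) - 151) = 264*((-5 - 4)*12 - 151) = 264*(-9*12 - 151) = 264*(-108 - 151) = 264*(-259) = -68376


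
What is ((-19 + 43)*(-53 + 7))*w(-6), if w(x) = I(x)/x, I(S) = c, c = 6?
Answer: 1104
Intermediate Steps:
I(S) = 6
w(x) = 6/x
((-19 + 43)*(-53 + 7))*w(-6) = ((-19 + 43)*(-53 + 7))*(6/(-6)) = (24*(-46))*(6*(-⅙)) = -1104*(-1) = 1104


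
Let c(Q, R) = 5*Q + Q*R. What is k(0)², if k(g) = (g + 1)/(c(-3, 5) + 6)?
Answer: 1/576 ≈ 0.0017361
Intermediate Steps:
k(g) = -1/24 - g/24 (k(g) = (g + 1)/(-3*(5 + 5) + 6) = (1 + g)/(-3*10 + 6) = (1 + g)/(-30 + 6) = (1 + g)/(-24) = (1 + g)*(-1/24) = -1/24 - g/24)
k(0)² = (-1/24 - 1/24*0)² = (-1/24 + 0)² = (-1/24)² = 1/576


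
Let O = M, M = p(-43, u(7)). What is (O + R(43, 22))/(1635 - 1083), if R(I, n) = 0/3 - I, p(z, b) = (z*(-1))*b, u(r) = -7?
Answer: -43/69 ≈ -0.62319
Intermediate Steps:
p(z, b) = -b*z (p(z, b) = (-z)*b = -b*z)
M = -301 (M = -1*(-7)*(-43) = -301)
O = -301
R(I, n) = -I (R(I, n) = 0*(1/3) - I = 0 - I = -I)
(O + R(43, 22))/(1635 - 1083) = (-301 - 1*43)/(1635 - 1083) = (-301 - 43)/552 = -344*1/552 = -43/69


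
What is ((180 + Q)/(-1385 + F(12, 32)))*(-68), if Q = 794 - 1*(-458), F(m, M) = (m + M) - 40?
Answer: 97376/1381 ≈ 70.511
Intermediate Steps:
F(m, M) = -40 + M + m (F(m, M) = (M + m) - 40 = -40 + M + m)
Q = 1252 (Q = 794 + 458 = 1252)
((180 + Q)/(-1385 + F(12, 32)))*(-68) = ((180 + 1252)/(-1385 + (-40 + 32 + 12)))*(-68) = (1432/(-1385 + 4))*(-68) = (1432/(-1381))*(-68) = (1432*(-1/1381))*(-68) = -1432/1381*(-68) = 97376/1381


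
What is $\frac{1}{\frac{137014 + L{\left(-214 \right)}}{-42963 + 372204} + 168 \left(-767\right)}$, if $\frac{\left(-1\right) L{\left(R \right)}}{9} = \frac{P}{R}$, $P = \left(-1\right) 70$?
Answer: $- \frac{35228787}{4539425917489} \approx -7.7606 \cdot 10^{-6}$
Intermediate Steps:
$P = -70$
$L{\left(R \right)} = \frac{630}{R}$ ($L{\left(R \right)} = - 9 \left(- \frac{70}{R}\right) = \frac{630}{R}$)
$\frac{1}{\frac{137014 + L{\left(-214 \right)}}{-42963 + 372204} + 168 \left(-767\right)} = \frac{1}{\frac{137014 + \frac{630}{-214}}{-42963 + 372204} + 168 \left(-767\right)} = \frac{1}{\frac{137014 + 630 \left(- \frac{1}{214}\right)}{329241} - 128856} = \frac{1}{\left(137014 - \frac{315}{107}\right) \frac{1}{329241} - 128856} = \frac{1}{\frac{14660183}{107} \cdot \frac{1}{329241} - 128856} = \frac{1}{\frac{14660183}{35228787} - 128856} = \frac{1}{- \frac{4539425917489}{35228787}} = - \frac{35228787}{4539425917489}$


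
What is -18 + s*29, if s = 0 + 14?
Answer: 388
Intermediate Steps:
s = 14
-18 + s*29 = -18 + 14*29 = -18 + 406 = 388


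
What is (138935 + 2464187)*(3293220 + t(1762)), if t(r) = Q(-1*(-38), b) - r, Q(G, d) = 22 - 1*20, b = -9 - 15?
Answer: 8568071938120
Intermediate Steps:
b = -24
Q(G, d) = 2 (Q(G, d) = 22 - 20 = 2)
t(r) = 2 - r
(138935 + 2464187)*(3293220 + t(1762)) = (138935 + 2464187)*(3293220 + (2 - 1*1762)) = 2603122*(3293220 + (2 - 1762)) = 2603122*(3293220 - 1760) = 2603122*3291460 = 8568071938120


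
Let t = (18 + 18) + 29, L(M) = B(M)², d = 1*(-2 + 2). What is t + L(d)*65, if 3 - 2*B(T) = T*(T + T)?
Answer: 845/4 ≈ 211.25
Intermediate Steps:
d = 0 (d = 1*0 = 0)
B(T) = 3/2 - T² (B(T) = 3/2 - T*(T + T)/2 = 3/2 - T*2*T/2 = 3/2 - T²)
L(M) = (3/2 - M²)²
t = 65 (t = 36 + 29 = 65)
t + L(d)*65 = 65 + ((-3 + 2*0²)²/4)*65 = 65 + ((-3 + 2*0)²/4)*65 = 65 + ((-3 + 0)²/4)*65 = 65 + ((¼)*(-3)²)*65 = 65 + ((¼)*9)*65 = 65 + (9/4)*65 = 65 + 585/4 = 845/4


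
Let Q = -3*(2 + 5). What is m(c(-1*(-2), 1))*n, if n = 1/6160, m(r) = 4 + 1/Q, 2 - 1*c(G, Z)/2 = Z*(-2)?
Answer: 83/129360 ≈ 0.00064162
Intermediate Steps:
Q = -21 (Q = -3*7 = -21)
c(G, Z) = 4 + 4*Z (c(G, Z) = 4 - 2*Z*(-2) = 4 - (-4)*Z = 4 + 4*Z)
m(r) = 83/21 (m(r) = 4 + 1/(-21) = 4 - 1/21 = 83/21)
n = 1/6160 ≈ 0.00016234
m(c(-1*(-2), 1))*n = (83/21)*(1/6160) = 83/129360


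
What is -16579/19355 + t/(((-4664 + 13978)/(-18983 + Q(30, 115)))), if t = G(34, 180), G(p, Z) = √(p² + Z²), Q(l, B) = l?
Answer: -16579/19355 - 18953*√8389/4657 ≈ -373.61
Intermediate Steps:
G(p, Z) = √(Z² + p²)
t = 2*√8389 (t = √(180² + 34²) = √(32400 + 1156) = √33556 = 2*√8389 ≈ 183.18)
-16579/19355 + t/(((-4664 + 13978)/(-18983 + Q(30, 115)))) = -16579/19355 + (2*√8389)/(((-4664 + 13978)/(-18983 + 30))) = -16579*1/19355 + (2*√8389)/((9314/(-18953))) = -16579/19355 + (2*√8389)/((9314*(-1/18953))) = -16579/19355 + (2*√8389)/(-9314/18953) = -16579/19355 + (2*√8389)*(-18953/9314) = -16579/19355 - 18953*√8389/4657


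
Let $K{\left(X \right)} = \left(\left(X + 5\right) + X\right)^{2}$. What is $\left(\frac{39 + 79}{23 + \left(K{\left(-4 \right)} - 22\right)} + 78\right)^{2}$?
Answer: $\frac{201601}{25} \approx 8064.0$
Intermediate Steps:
$K{\left(X \right)} = \left(5 + 2 X\right)^{2}$ ($K{\left(X \right)} = \left(\left(5 + X\right) + X\right)^{2} = \left(5 + 2 X\right)^{2}$)
$\left(\frac{39 + 79}{23 + \left(K{\left(-4 \right)} - 22\right)} + 78\right)^{2} = \left(\frac{39 + 79}{23 - \left(22 - \left(5 + 2 \left(-4\right)\right)^{2}\right)} + 78\right)^{2} = \left(\frac{118}{23 - \left(22 - \left(5 - 8\right)^{2}\right)} + 78\right)^{2} = \left(\frac{118}{23 - \left(22 - \left(-3\right)^{2}\right)} + 78\right)^{2} = \left(\frac{118}{23 + \left(9 - 22\right)} + 78\right)^{2} = \left(\frac{118}{23 - 13} + 78\right)^{2} = \left(\frac{118}{10} + 78\right)^{2} = \left(118 \cdot \frac{1}{10} + 78\right)^{2} = \left(\frac{59}{5} + 78\right)^{2} = \left(\frac{449}{5}\right)^{2} = \frac{201601}{25}$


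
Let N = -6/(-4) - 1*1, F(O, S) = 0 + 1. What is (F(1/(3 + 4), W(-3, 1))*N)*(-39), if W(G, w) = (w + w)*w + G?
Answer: -39/2 ≈ -19.500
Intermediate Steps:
W(G, w) = G + 2*w**2 (W(G, w) = (2*w)*w + G = 2*w**2 + G = G + 2*w**2)
F(O, S) = 1
N = 1/2 (N = -6*(-1/4) - 1 = 3/2 - 1 = 1/2 ≈ 0.50000)
(F(1/(3 + 4), W(-3, 1))*N)*(-39) = (1*(1/2))*(-39) = (1/2)*(-39) = -39/2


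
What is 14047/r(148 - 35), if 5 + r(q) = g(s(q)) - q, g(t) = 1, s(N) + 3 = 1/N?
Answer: -14047/117 ≈ -120.06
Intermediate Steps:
s(N) = -3 + 1/N
r(q) = -4 - q (r(q) = -5 + (1 - q) = -4 - q)
14047/r(148 - 35) = 14047/(-4 - (148 - 35)) = 14047/(-4 - 1*113) = 14047/(-4 - 113) = 14047/(-117) = 14047*(-1/117) = -14047/117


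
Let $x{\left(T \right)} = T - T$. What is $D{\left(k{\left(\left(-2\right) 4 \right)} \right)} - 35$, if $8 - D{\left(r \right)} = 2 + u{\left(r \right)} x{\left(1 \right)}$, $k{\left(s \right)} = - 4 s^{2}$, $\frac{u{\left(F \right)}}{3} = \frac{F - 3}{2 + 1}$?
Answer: $-29$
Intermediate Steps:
$u{\left(F \right)} = -3 + F$ ($u{\left(F \right)} = 3 \frac{F - 3}{2 + 1} = 3 \frac{-3 + F}{3} = 3 \left(-3 + F\right) \frac{1}{3} = 3 \left(-1 + \frac{F}{3}\right) = -3 + F$)
$x{\left(T \right)} = 0$
$D{\left(r \right)} = 6$ ($D{\left(r \right)} = 8 - \left(2 + \left(-3 + r\right) 0\right) = 8 - \left(2 + 0\right) = 8 - 2 = 6$)
$D{\left(k{\left(\left(-2\right) 4 \right)} \right)} - 35 = 6 - 35 = -29$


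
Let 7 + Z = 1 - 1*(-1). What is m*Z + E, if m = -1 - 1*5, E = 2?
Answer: 32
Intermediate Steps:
Z = -5 (Z = -7 + (1 - 1*(-1)) = -7 + (1 + 1) = -7 + 2 = -5)
m = -6 (m = -1 - 5 = -6)
m*Z + E = -6*(-5) + 2 = 30 + 2 = 32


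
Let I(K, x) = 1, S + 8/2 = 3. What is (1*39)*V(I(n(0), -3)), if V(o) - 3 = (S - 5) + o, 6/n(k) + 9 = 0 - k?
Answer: -78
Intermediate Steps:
S = -1 (S = -4 + 3 = -1)
n(k) = 6/(-9 - k) (n(k) = 6/(-9 + (0 - k)) = 6/(-9 - k))
V(o) = -3 + o (V(o) = 3 + ((-1 - 5) + o) = 3 + (-6 + o) = -3 + o)
(1*39)*V(I(n(0), -3)) = (1*39)*(-3 + 1) = 39*(-2) = -78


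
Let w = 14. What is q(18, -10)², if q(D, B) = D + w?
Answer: 1024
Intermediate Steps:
q(D, B) = 14 + D (q(D, B) = D + 14 = 14 + D)
q(18, -10)² = (14 + 18)² = 32² = 1024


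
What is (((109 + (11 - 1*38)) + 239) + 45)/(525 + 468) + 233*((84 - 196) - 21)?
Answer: -10257237/331 ≈ -30989.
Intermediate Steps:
(((109 + (11 - 1*38)) + 239) + 45)/(525 + 468) + 233*((84 - 196) - 21) = (((109 + (11 - 38)) + 239) + 45)/993 + 233*(-112 - 21) = (((109 - 27) + 239) + 45)*(1/993) + 233*(-133) = ((82 + 239) + 45)*(1/993) - 30989 = (321 + 45)*(1/993) - 30989 = 366*(1/993) - 30989 = 122/331 - 30989 = -10257237/331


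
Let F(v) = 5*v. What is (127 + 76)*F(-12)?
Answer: -12180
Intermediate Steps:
(127 + 76)*F(-12) = (127 + 76)*(5*(-12)) = 203*(-60) = -12180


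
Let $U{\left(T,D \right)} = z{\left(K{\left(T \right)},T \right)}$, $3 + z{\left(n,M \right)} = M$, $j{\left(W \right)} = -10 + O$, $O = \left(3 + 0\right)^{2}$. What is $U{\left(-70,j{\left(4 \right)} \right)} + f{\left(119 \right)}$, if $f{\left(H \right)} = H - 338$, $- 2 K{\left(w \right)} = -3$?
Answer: $-292$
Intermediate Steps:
$O = 9$ ($O = 3^{2} = 9$)
$j{\left(W \right)} = -1$ ($j{\left(W \right)} = -10 + 9 = -1$)
$K{\left(w \right)} = \frac{3}{2}$ ($K{\left(w \right)} = \left(- \frac{1}{2}\right) \left(-3\right) = \frac{3}{2}$)
$z{\left(n,M \right)} = -3 + M$
$U{\left(T,D \right)} = -3 + T$
$f{\left(H \right)} = -338 + H$
$U{\left(-70,j{\left(4 \right)} \right)} + f{\left(119 \right)} = \left(-3 - 70\right) + \left(-338 + 119\right) = -73 - 219 = -292$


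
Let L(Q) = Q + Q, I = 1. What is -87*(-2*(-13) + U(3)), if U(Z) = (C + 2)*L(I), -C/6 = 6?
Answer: 3654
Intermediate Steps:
L(Q) = 2*Q
C = -36 (C = -6*6 = -36)
U(Z) = -68 (U(Z) = (-36 + 2)*(2*1) = -34*2 = -68)
-87*(-2*(-13) + U(3)) = -87*(-2*(-13) - 68) = -87*(26 - 68) = -87*(-42) = 3654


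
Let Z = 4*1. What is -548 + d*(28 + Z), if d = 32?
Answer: 476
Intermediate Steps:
Z = 4
-548 + d*(28 + Z) = -548 + 32*(28 + 4) = -548 + 32*32 = -548 + 1024 = 476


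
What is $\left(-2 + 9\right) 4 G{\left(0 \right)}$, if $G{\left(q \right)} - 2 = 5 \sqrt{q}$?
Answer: $56$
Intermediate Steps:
$G{\left(q \right)} = 2 + 5 \sqrt{q}$
$\left(-2 + 9\right) 4 G{\left(0 \right)} = \left(-2 + 9\right) 4 \left(2 + 5 \sqrt{0}\right) = 7 \cdot 4 \left(2 + 5 \cdot 0\right) = 28 \left(2 + 0\right) = 28 \cdot 2 = 56$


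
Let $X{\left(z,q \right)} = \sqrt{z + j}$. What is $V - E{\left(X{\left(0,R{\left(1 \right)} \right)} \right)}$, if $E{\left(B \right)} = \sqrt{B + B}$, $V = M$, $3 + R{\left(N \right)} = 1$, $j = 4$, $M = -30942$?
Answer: $-30944$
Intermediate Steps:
$R{\left(N \right)} = -2$ ($R{\left(N \right)} = -3 + 1 = -2$)
$X{\left(z,q \right)} = \sqrt{4 + z}$ ($X{\left(z,q \right)} = \sqrt{z + 4} = \sqrt{4 + z}$)
$V = -30942$
$E{\left(B \right)} = \sqrt{2} \sqrt{B}$ ($E{\left(B \right)} = \sqrt{2 B} = \sqrt{2} \sqrt{B}$)
$V - E{\left(X{\left(0,R{\left(1 \right)} \right)} \right)} = -30942 - \sqrt{2} \sqrt{\sqrt{4 + 0}} = -30942 - \sqrt{2} \sqrt{\sqrt{4}} = -30942 - \sqrt{2} \sqrt{2} = -30942 - 2 = -30944$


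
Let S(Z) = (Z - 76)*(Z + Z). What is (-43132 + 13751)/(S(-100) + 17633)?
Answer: -2671/4803 ≈ -0.55611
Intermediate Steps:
S(Z) = 2*Z*(-76 + Z) (S(Z) = (-76 + Z)*(2*Z) = 2*Z*(-76 + Z))
(-43132 + 13751)/(S(-100) + 17633) = (-43132 + 13751)/(2*(-100)*(-76 - 100) + 17633) = -29381/(2*(-100)*(-176) + 17633) = -29381/(35200 + 17633) = -29381/52833 = -29381*1/52833 = -2671/4803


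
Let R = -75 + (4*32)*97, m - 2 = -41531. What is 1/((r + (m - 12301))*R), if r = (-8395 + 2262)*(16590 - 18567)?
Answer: 1/148969580851 ≈ 6.7128e-12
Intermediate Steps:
m = -41529 (m = 2 - 41531 = -41529)
r = 12124941 (r = -6133*(-1977) = 12124941)
R = 12341 (R = -75 + 128*97 = -75 + 12416 = 12341)
1/((r + (m - 12301))*R) = 1/((12124941 + (-41529 - 12301))*12341) = (1/12341)/(12124941 - 53830) = (1/12341)/12071111 = (1/12071111)*(1/12341) = 1/148969580851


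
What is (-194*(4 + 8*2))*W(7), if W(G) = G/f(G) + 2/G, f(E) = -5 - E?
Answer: 24250/21 ≈ 1154.8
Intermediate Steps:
W(G) = 2/G + G/(-5 - G) (W(G) = G/(-5 - G) + 2/G = 2/G + G/(-5 - G))
(-194*(4 + 8*2))*W(7) = (-194*(4 + 8*2))*(2/7 - 1*7/(5 + 7)) = (-194*(4 + 16))*(2*(⅐) - 1*7/12) = (-194*20)*(2/7 - 1*7*1/12) = -3880*(2/7 - 7/12) = -3880*(-25/84) = 24250/21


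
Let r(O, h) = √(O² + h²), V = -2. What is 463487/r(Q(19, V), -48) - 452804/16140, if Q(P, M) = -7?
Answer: -113201/4035 + 463487*√2353/2353 ≈ 9526.9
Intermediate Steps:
463487/r(Q(19, V), -48) - 452804/16140 = 463487/(√((-7)² + (-48)²)) - 452804/16140 = 463487/(√(49 + 2304)) - 452804*1/16140 = 463487/(√2353) - 113201/4035 = 463487*(√2353/2353) - 113201/4035 = 463487*√2353/2353 - 113201/4035 = -113201/4035 + 463487*√2353/2353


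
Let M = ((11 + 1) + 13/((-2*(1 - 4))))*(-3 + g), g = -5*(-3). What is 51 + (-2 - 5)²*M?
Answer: 8381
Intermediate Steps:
g = 15
M = 170 (M = ((11 + 1) + 13/((-2*(1 - 4))))*(-3 + 15) = (12 + 13/((-2*(-3))))*12 = (12 + 13/6)*12 = (85/6)*12 = 170)
51 + (-2 - 5)²*M = 51 + (-2 - 5)²*170 = 51 + (-7)²*170 = 51 + 49*170 = 51 + 8330 = 8381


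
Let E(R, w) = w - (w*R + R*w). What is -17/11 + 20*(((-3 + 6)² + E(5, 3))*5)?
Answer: -19817/11 ≈ -1801.5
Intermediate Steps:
E(R, w) = w - 2*R*w (E(R, w) = w - (R*w + R*w) = w - 2*R*w)
-17/11 + 20*(((-3 + 6)² + E(5, 3))*5) = -17/11 + 20*(((-3 + 6)² + 3*(1 - 2*5))*5) = -17*1/11 + 20*((3² + 3*(1 - 10))*5) = -17/11 + 20*((9 + 3*(-9))*5) = -17/11 + 20*((9 - 27)*5) = -17/11 + 20*(-18*5) = -17/11 + 20*(-90) = -17/11 - 1800 = -19817/11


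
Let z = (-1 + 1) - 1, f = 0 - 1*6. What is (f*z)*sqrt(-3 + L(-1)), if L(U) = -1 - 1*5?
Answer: 18*I ≈ 18.0*I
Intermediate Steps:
L(U) = -6 (L(U) = -1 - 5 = -6)
f = -6 (f = 0 - 6 = -6)
z = -1 (z = 0 - 1 = -1)
(f*z)*sqrt(-3 + L(-1)) = (-6*(-1))*sqrt(-3 - 6) = 6*sqrt(-9) = 6*(3*I) = 18*I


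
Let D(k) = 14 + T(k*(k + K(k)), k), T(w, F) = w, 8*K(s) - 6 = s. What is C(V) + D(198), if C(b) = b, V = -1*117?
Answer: 44150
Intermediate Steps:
K(s) = ¾ + s/8
V = -117
D(k) = 14 + k*(¾ + 9*k/8) (D(k) = 14 + k*(k + (¾ + k/8)) = 14 + k*(¾ + 9*k/8))
C(V) + D(198) = -117 + (14 + (3/8)*198*(2 + 3*198)) = -117 + (14 + (3/8)*198*(2 + 594)) = -117 + (14 + (3/8)*198*596) = -117 + (14 + 44253) = -117 + 44267 = 44150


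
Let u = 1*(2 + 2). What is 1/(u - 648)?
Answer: -1/644 ≈ -0.0015528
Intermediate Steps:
u = 4 (u = 1*4 = 4)
1/(u - 648) = 1/(4 - 648) = 1/(-644) = -1/644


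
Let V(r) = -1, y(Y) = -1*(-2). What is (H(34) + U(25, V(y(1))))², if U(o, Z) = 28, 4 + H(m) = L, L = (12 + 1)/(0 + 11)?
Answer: 76729/121 ≈ 634.12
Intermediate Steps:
y(Y) = 2
L = 13/11 ≈ 1.1818
H(m) = -31/11 (H(m) = -4 + 13/11 = -31/11)
(H(34) + U(25, V(y(1))))² = (-31/11 + 28)² = (277/11)² = 76729/121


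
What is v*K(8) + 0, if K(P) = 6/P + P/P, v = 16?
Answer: 28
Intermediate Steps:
K(P) = 1 + 6/P (K(P) = 6/P + 1 = 1 + 6/P)
v*K(8) + 0 = 16*((6 + 8)/8) + 0 = 16*((1/8)*14) + 0 = 16*(7/4) + 0 = 28 + 0 = 28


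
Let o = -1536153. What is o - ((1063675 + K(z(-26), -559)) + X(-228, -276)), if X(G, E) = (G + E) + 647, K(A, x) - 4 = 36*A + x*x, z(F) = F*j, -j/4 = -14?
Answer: -2860040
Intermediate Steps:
j = 56 (j = -4*(-14) = 56)
z(F) = 56*F (z(F) = F*56 = 56*F)
K(A, x) = 4 + x**2 + 36*A (K(A, x) = 4 + (36*A + x*x) = 4 + (36*A + x**2) = 4 + (x**2 + 36*A) = 4 + x**2 + 36*A)
X(G, E) = 647 + E + G (X(G, E) = (E + G) + 647 = 647 + E + G)
o - ((1063675 + K(z(-26), -559)) + X(-228, -276)) = -1536153 - ((1063675 + (4 + (-559)**2 + 36*(56*(-26)))) + (647 - 276 - 228)) = -1536153 - ((1063675 + (4 + 312481 + 36*(-1456))) + 143) = -1536153 - ((1063675 + (4 + 312481 - 52416)) + 143) = -1536153 - ((1063675 + 260069) + 143) = -1536153 - (1323744 + 143) = -1536153 - 1*1323887 = -1536153 - 1323887 = -2860040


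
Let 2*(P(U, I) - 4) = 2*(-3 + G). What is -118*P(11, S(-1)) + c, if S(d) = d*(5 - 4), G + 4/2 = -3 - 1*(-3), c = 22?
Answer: 140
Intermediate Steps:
G = -2 (G = -2 + (-3 - 1*(-3)) = -2 + (-3 + 3) = -2 + 0 = -2)
S(d) = d (S(d) = d*1 = d)
P(U, I) = -1 (P(U, I) = 4 + (2*(-3 - 2))/2 = 4 + (2*(-5))/2 = 4 + (½)*(-10) = 4 - 5 = -1)
-118*P(11, S(-1)) + c = -118*(-1) + 22 = 118 + 22 = 140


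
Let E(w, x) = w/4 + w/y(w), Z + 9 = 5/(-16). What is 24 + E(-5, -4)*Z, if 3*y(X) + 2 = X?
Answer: 7027/448 ≈ 15.685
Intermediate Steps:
y(X) = -2/3 + X/3
Z = -149/16 (Z = -9 + 5/(-16) = -9 + 5*(-1/16) = -9 - 5/16 = -149/16 ≈ -9.3125)
E(w, x) = w/4 + w/(-2/3 + w/3)
24 + E(-5, -4)*Z = 24 + ((1/4)*(-5)*(10 - 5)/(-2 - 5))*(-149/16) = 24 + ((1/4)*(-5)*5/(-7))*(-149/16) = 24 + ((1/4)*(-5)*(-1/7)*5)*(-149/16) = 24 + (25/28)*(-149/16) = 24 - 3725/448 = 7027/448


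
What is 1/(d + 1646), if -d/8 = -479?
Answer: 1/5478 ≈ 0.00018255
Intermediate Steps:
d = 3832 (d = -8*(-479) = 3832)
1/(d + 1646) = 1/(3832 + 1646) = 1/5478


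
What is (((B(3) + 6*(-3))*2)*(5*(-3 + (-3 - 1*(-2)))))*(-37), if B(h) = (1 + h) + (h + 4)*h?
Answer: 10360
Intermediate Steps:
B(h) = 1 + h + h*(4 + h) (B(h) = (1 + h) + (4 + h)*h = (1 + h) + h*(4 + h) = 1 + h + h*(4 + h))
(((B(3) + 6*(-3))*2)*(5*(-3 + (-3 - 1*(-2)))))*(-37) = ((((1 + 3**2 + 5*3) + 6*(-3))*2)*(5*(-3 + (-3 - 1*(-2)))))*(-37) = ((((1 + 9 + 15) - 18)*2)*(5*(-3 + (-3 + 2))))*(-37) = (((25 - 18)*2)*(5*(-3 - 1)))*(-37) = ((7*2)*(5*(-4)))*(-37) = (14*(-20))*(-37) = -280*(-37) = 10360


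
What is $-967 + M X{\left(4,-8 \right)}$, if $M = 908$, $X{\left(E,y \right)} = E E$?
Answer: $13561$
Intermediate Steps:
$X{\left(E,y \right)} = E^{2}$
$-967 + M X{\left(4,-8 \right)} = -967 + 908 \cdot 4^{2} = -967 + 908 \cdot 16 = -967 + 14528 = 13561$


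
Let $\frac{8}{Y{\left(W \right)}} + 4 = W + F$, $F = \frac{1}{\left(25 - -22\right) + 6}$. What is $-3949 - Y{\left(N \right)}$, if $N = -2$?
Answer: $- \frac{1251409}{317} \approx -3947.7$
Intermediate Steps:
$F = \frac{1}{53}$ ($F = \frac{1}{\left(25 + 22\right) + 6} = \frac{1}{47 + 6} = \frac{1}{53} \approx 0.018868$)
$Y{\left(W \right)} = \frac{8}{- \frac{211}{53} + W}$ ($Y{\left(W \right)} = \frac{8}{-4 + \left(W + \frac{1}{53}\right)} = \frac{8}{-4 + \left(\frac{1}{53} + W\right)} = \frac{8}{- \frac{211}{53} + W}$)
$-3949 - Y{\left(N \right)} = -3949 - \frac{424}{-211 + 53 \left(-2\right)} = -3949 - \frac{424}{-211 - 106} = -3949 - \frac{424}{-317} = -3949 - 424 \left(- \frac{1}{317}\right) = -3949 - - \frac{424}{317} = -3949 + \frac{424}{317} = - \frac{1251409}{317}$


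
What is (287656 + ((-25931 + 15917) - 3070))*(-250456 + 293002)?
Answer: 11681940312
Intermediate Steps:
(287656 + ((-25931 + 15917) - 3070))*(-250456 + 293002) = (287656 + (-10014 - 3070))*42546 = (287656 - 13084)*42546 = 274572*42546 = 11681940312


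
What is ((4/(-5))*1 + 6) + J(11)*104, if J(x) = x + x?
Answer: 11466/5 ≈ 2293.2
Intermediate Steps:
J(x) = 2*x
((4/(-5))*1 + 6) + J(11)*104 = ((4/(-5))*1 + 6) + (2*11)*104 = ((4*(-⅕))*1 + 6) + 22*104 = (-⅘*1 + 6) + 2288 = (-⅘ + 6) + 2288 = 26/5 + 2288 = 11466/5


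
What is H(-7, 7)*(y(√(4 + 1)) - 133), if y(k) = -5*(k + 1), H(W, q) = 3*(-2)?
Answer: 828 + 30*√5 ≈ 895.08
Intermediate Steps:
H(W, q) = -6
y(k) = -5 - 5*k (y(k) = -5*(1 + k) = -5 - 5*k)
H(-7, 7)*(y(√(4 + 1)) - 133) = -6*((-5 - 5*√(4 + 1)) - 133) = -6*((-5 - 5*√5) - 133) = -6*(-138 - 5*√5) = 828 + 30*√5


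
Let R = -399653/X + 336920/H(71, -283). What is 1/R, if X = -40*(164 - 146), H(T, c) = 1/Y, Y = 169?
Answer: 720/40996825253 ≈ 1.7562e-8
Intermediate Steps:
H(T, c) = 1/169
X = -720 (X = -40*18 = -720)
R = 40996825253/720 (R = -399653/(-720) + 336920/(1/169) = -399653*(-1/720) + 336920*169 = 399653/720 + 56939480 = 40996825253/720 ≈ 5.6940e+7)
1/R = 1/(40996825253/720) = 720/40996825253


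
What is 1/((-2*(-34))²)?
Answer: 1/4624 ≈ 0.00021626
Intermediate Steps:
1/((-2*(-34))²) = 1/(68²) = 1/4624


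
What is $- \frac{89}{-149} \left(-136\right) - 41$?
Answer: $- \frac{18213}{149} \approx -122.23$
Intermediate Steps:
$- \frac{89}{-149} \left(-136\right) - 41 = \left(-89\right) \left(- \frac{1}{149}\right) \left(-136\right) - 41 = \frac{89}{149} \left(-136\right) - 41 = - \frac{12104}{149} - 41 = - \frac{18213}{149}$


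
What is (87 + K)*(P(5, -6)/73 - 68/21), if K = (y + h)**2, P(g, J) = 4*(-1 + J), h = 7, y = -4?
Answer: -177664/511 ≈ -347.68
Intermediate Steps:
P(g, J) = -4 + 4*J
K = 9 (K = (-4 + 7)**2 = 3**2 = 9)
(87 + K)*(P(5, -6)/73 - 68/21) = (87 + 9)*((-4 + 4*(-6))/73 - 68/21) = 96*((-4 - 24)*(1/73) - 68*1/21) = 96*(-28*1/73 - 68/21) = 96*(-28/73 - 68/21) = 96*(-5552/1533) = -177664/511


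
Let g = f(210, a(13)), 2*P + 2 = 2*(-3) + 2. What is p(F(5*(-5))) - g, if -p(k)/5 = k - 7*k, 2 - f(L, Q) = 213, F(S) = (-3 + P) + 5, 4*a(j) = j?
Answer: 181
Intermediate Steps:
P = -3 (P = -1 + (2*(-3) + 2)/2 = -1 + (-6 + 2)/2 = -1 + (½)*(-4) = -1 - 2 = -3)
a(j) = j/4
F(S) = -1 (F(S) = (-3 - 3) + 5 = -6 + 5 = -1)
f(L, Q) = -211 (f(L, Q) = 2 - 1*213 = 2 - 213 = -211)
p(k) = 30*k (p(k) = -5*(k - 7*k) = -(-30)*k = 30*k)
g = -211
p(F(5*(-5))) - g = 30*(-1) - 1*(-211) = -30 + 211 = 181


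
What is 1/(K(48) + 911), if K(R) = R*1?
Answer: 1/959 ≈ 0.0010428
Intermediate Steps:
K(R) = R
1/(K(48) + 911) = 1/(48 + 911) = 1/959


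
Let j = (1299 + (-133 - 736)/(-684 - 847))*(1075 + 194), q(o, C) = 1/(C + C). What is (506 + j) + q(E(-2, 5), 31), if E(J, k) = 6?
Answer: 156588770627/94922 ≈ 1.6497e+6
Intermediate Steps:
q(o, C) = 1/(2*C)
j = 2524850622/1531 (j = (1299 - 869/(-1531))*1269 = (1299 - 869*(-1/1531))*1269 = (1299 + 869/1531)*1269 = (1989638/1531)*1269 = 2524850622/1531 ≈ 1.6492e+6)
(506 + j) + q(E(-2, 5), 31) = (506 + 2524850622/1531) + (½)/31 = 2525625308/1531 + (½)*(1/31) = 2525625308/1531 + 1/62 = 156588770627/94922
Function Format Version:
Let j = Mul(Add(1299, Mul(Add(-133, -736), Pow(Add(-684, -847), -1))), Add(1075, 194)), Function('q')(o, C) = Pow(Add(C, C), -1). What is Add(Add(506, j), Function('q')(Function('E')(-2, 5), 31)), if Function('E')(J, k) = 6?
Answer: Rational(156588770627, 94922) ≈ 1.6497e+6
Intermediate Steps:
Function('q')(o, C) = Mul(Rational(1, 2), Pow(C, -1)) (Function('q')(o, C) = Pow(Mul(2, C), -1) = Mul(Rational(1, 2), Pow(C, -1)))
j = Rational(2524850622, 1531) (j = Mul(Add(1299, Mul(-869, Pow(-1531, -1))), 1269) = Mul(Add(1299, Mul(-869, Rational(-1, 1531))), 1269) = Mul(Add(1299, Rational(869, 1531)), 1269) = Mul(Rational(1989638, 1531), 1269) = Rational(2524850622, 1531) ≈ 1.6492e+6)
Add(Add(506, j), Function('q')(Function('E')(-2, 5), 31)) = Add(Add(506, Rational(2524850622, 1531)), Mul(Rational(1, 2), Pow(31, -1))) = Add(Rational(2525625308, 1531), Mul(Rational(1, 2), Rational(1, 31))) = Add(Rational(2525625308, 1531), Rational(1, 62)) = Rational(156588770627, 94922)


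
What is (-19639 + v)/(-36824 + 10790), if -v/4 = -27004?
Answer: -29459/8678 ≈ -3.3947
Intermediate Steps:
v = 108016 (v = -4*(-27004) = 108016)
(-19639 + v)/(-36824 + 10790) = (-19639 + 108016)/(-36824 + 10790) = 88377/(-26034) = 88377*(-1/26034) = -29459/8678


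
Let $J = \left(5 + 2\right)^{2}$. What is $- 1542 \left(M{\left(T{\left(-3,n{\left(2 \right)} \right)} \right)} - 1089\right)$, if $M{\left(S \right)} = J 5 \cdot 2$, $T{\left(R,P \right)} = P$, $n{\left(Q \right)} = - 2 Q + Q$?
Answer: $923658$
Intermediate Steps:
$n{\left(Q \right)} = - Q$
$J = 49$ ($J = 7^{2} = 49$)
$M{\left(S \right)} = 490$ ($M{\left(S \right)} = 49 \cdot 5 \cdot 2 = 245 \cdot 2 = 490$)
$- 1542 \left(M{\left(T{\left(-3,n{\left(2 \right)} \right)} \right)} - 1089\right) = - 1542 \left(490 - 1089\right) = \left(-1542\right) \left(-599\right) = 923658$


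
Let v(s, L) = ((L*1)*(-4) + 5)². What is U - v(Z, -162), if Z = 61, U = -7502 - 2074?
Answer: -435985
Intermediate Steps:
U = -9576
v(s, L) = (5 - 4*L)² (v(s, L) = (L*(-4) + 5)² = (-4*L + 5)² = (5 - 4*L)²)
U - v(Z, -162) = -9576 - (-5 + 4*(-162))² = -9576 - (-5 - 648)² = -9576 - 1*(-653)² = -9576 - 1*426409 = -9576 - 426409 = -435985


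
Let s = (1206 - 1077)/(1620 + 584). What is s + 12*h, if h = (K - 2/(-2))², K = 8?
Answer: 2142417/2204 ≈ 972.06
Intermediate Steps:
s = 129/2204 ≈ 0.058530
h = 81 (h = (8 - 2/(-2))² = (8 - 2*(-½))² = (8 + 1)² = 9² = 81)
s + 12*h = 129/2204 + 12*81 = 129/2204 + 972 = 2142417/2204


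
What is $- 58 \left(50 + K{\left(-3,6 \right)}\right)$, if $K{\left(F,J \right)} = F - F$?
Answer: $-2900$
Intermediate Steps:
$K{\left(F,J \right)} = 0$
$- 58 \left(50 + K{\left(-3,6 \right)}\right) = - 58 \left(50 + 0\right) = \left(-58\right) 50 = -2900$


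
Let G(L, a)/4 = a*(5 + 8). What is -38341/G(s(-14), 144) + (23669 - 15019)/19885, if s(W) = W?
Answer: -139527917/29779776 ≈ -4.6853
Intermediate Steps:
G(L, a) = 52*a (G(L, a) = 4*(a*(5 + 8)) = 4*(a*13) = 4*(13*a) = 52*a)
-38341/G(s(-14), 144) + (23669 - 15019)/19885 = -38341/(52*144) + (23669 - 15019)/19885 = -38341/7488 + 8650*(1/19885) = -38341*1/7488 + 1730/3977 = -38341/7488 + 1730/3977 = -139527917/29779776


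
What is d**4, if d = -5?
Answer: 625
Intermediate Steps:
d**4 = (-5)**4 = 625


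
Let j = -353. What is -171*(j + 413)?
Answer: -10260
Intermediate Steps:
-171*(j + 413) = -171*(-353 + 413) = -171*60 = -10260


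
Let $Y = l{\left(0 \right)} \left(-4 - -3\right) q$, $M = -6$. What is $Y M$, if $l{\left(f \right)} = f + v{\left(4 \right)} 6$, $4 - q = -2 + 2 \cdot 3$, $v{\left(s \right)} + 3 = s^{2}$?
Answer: $0$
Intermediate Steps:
$v{\left(s \right)} = -3 + s^{2}$
$q = 0$ ($q = 4 - \left(-2 + 2 \cdot 3\right) = 4 - \left(-2 + 6\right) = 4 - 4 = 0$)
$l{\left(f \right)} = 78 + f$ ($l{\left(f \right)} = f + \left(-3 + 4^{2}\right) 6 = f + \left(-3 + 16\right) 6 = f + 13 \cdot 6 = f + 78 = 78 + f$)
$Y = 0$ ($Y = \left(78 + 0\right) \left(-4 - -3\right) 0 = 78 \left(-4 + 3\right) 0 = 78 \left(-1\right) 0 = \left(-78\right) 0 = 0$)
$Y M = 0 \left(-6\right) = 0$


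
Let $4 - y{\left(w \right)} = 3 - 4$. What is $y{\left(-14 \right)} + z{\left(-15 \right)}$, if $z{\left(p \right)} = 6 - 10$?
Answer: $1$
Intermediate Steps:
$y{\left(w \right)} = 5$ ($y{\left(w \right)} = 4 - \left(3 - 4\right) = 4 - -1 = 4 + 1 = 5$)
$z{\left(p \right)} = -4$
$y{\left(-14 \right)} + z{\left(-15 \right)} = 5 - 4 = 1$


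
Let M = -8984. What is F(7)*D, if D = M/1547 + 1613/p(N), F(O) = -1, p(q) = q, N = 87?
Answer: -1713703/134589 ≈ -12.733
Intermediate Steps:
D = 1713703/134589 (D = -8984/1547 + 1613/87 = 1713703/134589 ≈ 12.733)
F(7)*D = -1*1713703/134589 = -1713703/134589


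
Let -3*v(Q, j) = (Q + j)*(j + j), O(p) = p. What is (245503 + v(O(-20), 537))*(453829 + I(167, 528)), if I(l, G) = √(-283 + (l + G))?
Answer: 27418986693 + 120834*√103 ≈ 2.7420e+10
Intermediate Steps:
v(Q, j) = -2*j*(Q + j)/3 (v(Q, j) = -(Q + j)*(j + j)/3 = -(Q + j)*2*j/3 = -2*j*(Q + j)/3)
I(l, G) = √(-283 + G + l) (I(l, G) = √(-283 + (G + l)) = √(-283 + G + l))
(245503 + v(O(-20), 537))*(453829 + I(167, 528)) = (245503 - ⅔*537*(-20 + 537))*(453829 + √(-283 + 528 + 167)) = (245503 - ⅔*537*517)*(453829 + √412) = (245503 - 185086)*(453829 + 2*√103) = 60417*(453829 + 2*√103) = 27418986693 + 120834*√103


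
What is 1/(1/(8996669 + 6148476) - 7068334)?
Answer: -15145145/107050943338429 ≈ -1.4148e-7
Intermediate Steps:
1/(1/(8996669 + 6148476) - 7068334) = 1/(1/15145145 - 7068334) = 1/(-107050943338429/15145145) = -15145145/107050943338429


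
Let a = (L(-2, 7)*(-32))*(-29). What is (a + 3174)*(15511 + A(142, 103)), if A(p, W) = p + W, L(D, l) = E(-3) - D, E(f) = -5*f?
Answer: 298576200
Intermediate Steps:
L(D, l) = 15 - D (L(D, l) = -5*(-3) - D = 15 - D)
A(p, W) = W + p
a = 15776 (a = ((15 - 1*(-2))*(-32))*(-29) = ((15 + 2)*(-32))*(-29) = (17*(-32))*(-29) = -544*(-29) = 15776)
(a + 3174)*(15511 + A(142, 103)) = (15776 + 3174)*(15511 + (103 + 142)) = 18950*(15511 + 245) = 18950*15756 = 298576200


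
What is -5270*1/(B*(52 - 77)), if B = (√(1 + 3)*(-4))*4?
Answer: -527/80 ≈ -6.5875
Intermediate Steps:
B = -32 (B = (√4*(-4))*4 = (2*(-4))*4 = -8*4 = -32)
-5270*1/(B*(52 - 77)) = -5270*(-1/(32*(52 - 77))) = -5270/((-25*(-32))) = -5270/800 = -5270*1/800 = -527/80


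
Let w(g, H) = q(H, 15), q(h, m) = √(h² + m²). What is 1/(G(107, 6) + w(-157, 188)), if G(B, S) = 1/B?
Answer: -107/407229480 + 11449*√35569/407229480 ≈ 0.0053020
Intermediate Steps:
w(g, H) = √(225 + H²) (w(g, H) = √(H² + 15²) = √(H² + 225) = √(225 + H²))
1/(G(107, 6) + w(-157, 188)) = 1/(1/107 + √(225 + 188²)) = 1/(1/107 + √(225 + 35344)) = 1/(1/107 + √35569)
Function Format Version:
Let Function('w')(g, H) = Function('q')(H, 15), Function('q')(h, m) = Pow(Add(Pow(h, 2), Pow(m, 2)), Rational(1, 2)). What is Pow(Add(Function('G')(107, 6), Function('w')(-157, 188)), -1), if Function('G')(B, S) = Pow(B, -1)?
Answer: Add(Rational(-107, 407229480), Mul(Rational(11449, 407229480), Pow(35569, Rational(1, 2)))) ≈ 0.0053020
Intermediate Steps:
Function('w')(g, H) = Pow(Add(225, Pow(H, 2)), Rational(1, 2)) (Function('w')(g, H) = Pow(Add(Pow(H, 2), Pow(15, 2)), Rational(1, 2)) = Pow(Add(Pow(H, 2), 225), Rational(1, 2)) = Pow(Add(225, Pow(H, 2)), Rational(1, 2)))
Pow(Add(Function('G')(107, 6), Function('w')(-157, 188)), -1) = Pow(Add(Pow(107, -1), Pow(Add(225, Pow(188, 2)), Rational(1, 2))), -1) = Pow(Add(Rational(1, 107), Pow(Add(225, 35344), Rational(1, 2))), -1) = Pow(Add(Rational(1, 107), Pow(35569, Rational(1, 2))), -1)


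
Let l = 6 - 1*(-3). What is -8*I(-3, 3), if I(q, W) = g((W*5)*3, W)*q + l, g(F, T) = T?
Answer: 0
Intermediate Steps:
l = 9 (l = 6 + 3 = 9)
I(q, W) = 9 + W*q (I(q, W) = W*q + 9 = 9 + W*q)
-8*I(-3, 3) = -8*(9 + 3*(-3)) = -8*(9 - 9) = -8*0 = 0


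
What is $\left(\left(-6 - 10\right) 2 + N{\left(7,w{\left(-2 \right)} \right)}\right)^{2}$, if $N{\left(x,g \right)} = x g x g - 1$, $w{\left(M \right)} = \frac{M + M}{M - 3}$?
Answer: $\frac{1681}{625} \approx 2.6896$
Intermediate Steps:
$w{\left(M \right)} = \frac{2 M}{-3 + M}$
$N{\left(x,g \right)} = -1 + g^{2} x^{2}$ ($N{\left(x,g \right)} = g x x g - 1 = g x^{2} g - 1 = g^{2} x^{2} - 1 = -1 + g^{2} x^{2}$)
$\left(\left(-6 - 10\right) 2 + N{\left(7,w{\left(-2 \right)} \right)}\right)^{2} = \left(\left(-6 - 10\right) 2 - \left(1 - \left(2 \left(-2\right) \frac{1}{-3 - 2}\right)^{2} \cdot 7^{2}\right)\right)^{2} = \left(\left(-16\right) 2 - \left(1 - \left(2 \left(-2\right) \frac{1}{-5}\right)^{2} \cdot 49\right)\right)^{2} = \left(-32 - \left(1 - \left(2 \left(-2\right) \left(- \frac{1}{5}\right)\right)^{2} \cdot 49\right)\right)^{2} = \left(-32 - \left(1 - \left(\frac{4}{5}\right)^{2} \cdot 49\right)\right)^{2} = \left(-32 + \left(-1 + \frac{16}{25} \cdot 49\right)\right)^{2} = \left(-32 + \left(-1 + \frac{784}{25}\right)\right)^{2} = \left(-32 + \frac{759}{25}\right)^{2} = \left(- \frac{41}{25}\right)^{2} = \frac{1681}{625}$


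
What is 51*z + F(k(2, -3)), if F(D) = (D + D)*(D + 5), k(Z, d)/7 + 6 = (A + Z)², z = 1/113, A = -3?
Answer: 237351/113 ≈ 2100.5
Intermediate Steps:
z = 1/113 ≈ 0.0088496
k(Z, d) = -42 + 7*(-3 + Z)²
F(D) = 2*D*(5 + D) (F(D) = (2*D)*(5 + D) = 2*D*(5 + D))
51*z + F(k(2, -3)) = 51*(1/113) + 2*(-42 + 7*(-3 + 2)²)*(5 + (-42 + 7*(-3 + 2)²)) = 51/113 + 2*(-42 + 7*(-1)²)*(5 + (-42 + 7*(-1)²)) = 51/113 + 2*(-42 + 7*1)*(5 + (-42 + 7*1)) = 51/113 + 2*(-42 + 7)*(5 + (-42 + 7)) = 51/113 + 2*(-35)*(5 - 35) = 51/113 + 2*(-35)*(-30) = 51/113 + 2100 = 237351/113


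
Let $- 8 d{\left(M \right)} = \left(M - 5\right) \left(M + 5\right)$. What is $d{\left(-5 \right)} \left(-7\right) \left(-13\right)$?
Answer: $0$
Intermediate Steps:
$d{\left(M \right)} = - \frac{\left(-5 + M\right) \left(5 + M\right)}{8}$ ($d{\left(M \right)} = - \frac{\left(M - 5\right) \left(M + 5\right)}{8} = - \frac{\left(-5 + M\right) \left(5 + M\right)}{8}$)
$d{\left(-5 \right)} \left(-7\right) \left(-13\right) = \left(\frac{25}{8} - \frac{\left(-5\right)^{2}}{8}\right) \left(-7\right) \left(-13\right) = \left(\frac{25}{8} - \frac{25}{8}\right) \left(-7\right) \left(-13\right) = 0 \left(-7\right) \left(-13\right) = 0 \left(-13\right) = 0$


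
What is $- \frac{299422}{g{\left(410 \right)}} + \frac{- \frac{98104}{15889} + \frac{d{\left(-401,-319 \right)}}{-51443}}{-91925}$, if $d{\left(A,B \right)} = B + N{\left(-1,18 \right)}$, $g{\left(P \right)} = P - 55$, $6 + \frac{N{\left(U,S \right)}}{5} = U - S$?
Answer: $- \frac{4499561156999185414}{5334759429035225} \approx -843.44$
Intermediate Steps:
$N{\left(U,S \right)} = -30 - 5 S + 5 U$ ($N{\left(U,S \right)} = -30 + 5 \left(U - S\right) = -30 - \left(- 5 U + 5 S\right) = -30 - 5 S + 5 U$)
$g{\left(P \right)} = -55 + P$ ($g{\left(P \right)} = P - 55 = -55 + P$)
$d{\left(A,B \right)} = -125 + B$ ($d{\left(A,B \right)} = B - 125 = -125 + B$)
$- \frac{299422}{g{\left(410 \right)}} + \frac{- \frac{98104}{15889} + \frac{d{\left(-401,-319 \right)}}{-51443}}{-91925} = - \frac{299422}{-55 + 410} + \frac{- \frac{98104}{15889} + \frac{-125 - 319}{-51443}}{-91925} = - \frac{299422}{355} + \left(\left(-98104\right) \frac{1}{15889} - - \frac{444}{51443}\right) \left(- \frac{1}{91925}\right) = \left(-299422\right) \frac{1}{355} + \left(- \frac{98104}{15889} + \frac{444}{51443}\right) \left(- \frac{1}{91925}\right) = - \frac{299422}{355} - - \frac{5039709356}{75137456746975} = - \frac{299422}{355} + \frac{5039709356}{75137456746975} = - \frac{4499561156999185414}{5334759429035225}$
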